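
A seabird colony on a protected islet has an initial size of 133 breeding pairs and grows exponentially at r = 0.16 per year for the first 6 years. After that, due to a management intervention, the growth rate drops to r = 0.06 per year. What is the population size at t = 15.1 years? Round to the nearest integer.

600 breeding pairs

Phase 1: N(6) = 133·e^(0.16×6) = 133·e^0.96 = 347.356.
Phase 2 runs for 15.1 − 6 = 9.1 years at r = 0.06.
N(15.1) = 347.356·e^(0.06×9.1) = 347.356·e^0.546 = 599.652.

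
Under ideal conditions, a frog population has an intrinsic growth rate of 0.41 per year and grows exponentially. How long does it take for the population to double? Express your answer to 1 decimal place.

Doubling time t_d = ln(2)/r = 0.6931/0.41 = 1.6906.

1.7 years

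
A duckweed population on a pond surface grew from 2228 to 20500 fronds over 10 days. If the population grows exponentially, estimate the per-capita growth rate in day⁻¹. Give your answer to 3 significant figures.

0.222 per day

From N(t) = N₀·e^(rt): e^(r·10) = 20500/2228 = 9.2011.
r·10 = ln(9.2011) = 2.2193, so r = 2.2193/10 = 0.22193.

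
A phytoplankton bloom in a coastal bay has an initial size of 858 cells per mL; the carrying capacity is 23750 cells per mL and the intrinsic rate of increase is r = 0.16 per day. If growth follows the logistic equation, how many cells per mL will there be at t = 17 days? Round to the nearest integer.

8613 cells per mL

A = (K − N₀)/N₀ = (23750 − 858)/858 = 26.681.
N(t) = K/(1 + A·e^(−rt)) = 23750/(1 + 26.681×e^(−0.16×17)).
e^(−2.72) = 0.065875; denominator = 1 + 26.681×0.065875 = 2.7576.
N = 23750/2.7576 = 8612.62.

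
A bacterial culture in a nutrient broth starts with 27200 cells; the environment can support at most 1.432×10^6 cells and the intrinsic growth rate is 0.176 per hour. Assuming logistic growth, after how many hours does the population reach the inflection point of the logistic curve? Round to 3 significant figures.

Logistic growth is fastest at N = K/2 = 716000.
A = (K − N₀)/N₀ = 51.647. Set K/(1 + A·e^(−rt)) = K/2 → A·e^(−rt) = 1.
e^(−0.176t) = 1/51.647 = 0.0193622, so t = ln(51.647)/0.176 = 3.9444/0.176 = 22.412.

22.4 hours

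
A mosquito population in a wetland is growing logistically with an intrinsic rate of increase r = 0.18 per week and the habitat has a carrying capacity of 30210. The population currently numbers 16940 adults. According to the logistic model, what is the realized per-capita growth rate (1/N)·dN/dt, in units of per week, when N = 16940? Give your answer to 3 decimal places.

(1/N)·dN/dt = r(1 − N/K) = 0.18 × (1 − 16940/30210).
= 0.18 × 0.43926 = 0.079067.

0.079 per week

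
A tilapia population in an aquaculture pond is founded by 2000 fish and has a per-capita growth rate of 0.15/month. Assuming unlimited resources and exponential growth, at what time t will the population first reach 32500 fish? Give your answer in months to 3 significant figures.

Set N₀·e^(rt) = 32500: e^(0.15·t) = 32500/2000 = 16.25.
0.15·t = ln(16.25) = 2.7881, so t = 2.7881/0.15 = 18.587.

18.6 months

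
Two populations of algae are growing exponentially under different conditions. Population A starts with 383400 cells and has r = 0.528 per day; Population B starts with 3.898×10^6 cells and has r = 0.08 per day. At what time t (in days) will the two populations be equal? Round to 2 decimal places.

5.18 days

Set 383400·e^(0.528t) = 3.898×10^6·e^(0.08t).
e^((0.528 − 0.08)t) = 3.898×10^6/383400 → e^(0.448·t) = 10.167.
0.448·t = ln(10.167) = 2.3191, so t = 2.3191/0.448 = 5.1767.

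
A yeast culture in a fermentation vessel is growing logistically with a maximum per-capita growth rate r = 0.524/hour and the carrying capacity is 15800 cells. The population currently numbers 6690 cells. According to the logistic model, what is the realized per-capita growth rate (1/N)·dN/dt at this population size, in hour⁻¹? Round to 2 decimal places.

(1/N)·dN/dt = r(1 − N/K) = 0.524 × (1 − 6690/15800).
= 0.524 × 0.57658 = 0.30213.

0.30 per hour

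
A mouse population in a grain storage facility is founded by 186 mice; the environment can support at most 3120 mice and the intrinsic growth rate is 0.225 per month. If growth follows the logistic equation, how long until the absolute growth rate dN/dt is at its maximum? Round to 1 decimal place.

12.3 months

Logistic growth is fastest at N = K/2 = 1560.
A = (K − N₀)/N₀ = 15.774. Set K/(1 + A·e^(−rt)) = K/2 → A·e^(−rt) = 1.
e^(−0.225t) = 1/15.774 = 0.0633947, so t = ln(15.774)/0.225 = 2.7584/0.225 = 12.259.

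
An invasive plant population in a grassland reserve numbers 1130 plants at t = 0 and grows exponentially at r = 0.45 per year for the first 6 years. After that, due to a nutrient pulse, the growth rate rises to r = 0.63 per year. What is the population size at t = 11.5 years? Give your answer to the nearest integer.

Phase 1: N(6) = 1130·e^(0.45×6) = 1130·e^2.7 = 16814.1.
Phase 2 runs for 11.5 − 6 = 5.5 years at r = 0.63.
N(11.5) = 16814.1·e^(0.63×5.5) = 16814.1·e^3.465 = 537655.

537655 plants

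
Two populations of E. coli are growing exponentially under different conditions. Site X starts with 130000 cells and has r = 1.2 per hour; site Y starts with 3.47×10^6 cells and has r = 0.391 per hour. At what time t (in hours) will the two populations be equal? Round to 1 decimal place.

4.1 hours

Set 130000·e^(1.2t) = 3.47×10^6·e^(0.391t).
e^((1.2 − 0.391)t) = 3.47×10^6/130000 → e^(0.809·t) = 26.692.
0.809·t = ln(26.692) = 3.2844, so t = 3.2844/0.809 = 4.0598.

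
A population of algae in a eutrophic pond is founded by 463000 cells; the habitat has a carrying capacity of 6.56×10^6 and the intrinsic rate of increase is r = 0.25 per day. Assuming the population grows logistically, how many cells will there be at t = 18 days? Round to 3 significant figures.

A = (K − N₀)/N₀ = (6.56×10^6 − 463000)/463000 = 13.168.
N(t) = K/(1 + A·e^(−rt)) = 6.56×10^6/(1 + 13.168×e^(−0.25×18)).
e^(−4.5) = 0.011109; denominator = 1 + 13.168×0.011109 = 1.1463.
N = 6.56×10^6/1.1463 = 5.722818×10^6.

5720000 cells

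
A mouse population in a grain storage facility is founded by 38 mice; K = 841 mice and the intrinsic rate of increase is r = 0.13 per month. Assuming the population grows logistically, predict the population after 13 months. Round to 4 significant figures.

171.7 mice

A = (K − N₀)/N₀ = (841 − 38)/38 = 21.132.
N(t) = K/(1 + A·e^(−rt)) = 841/(1 + 21.132×e^(−0.13×13)).
e^(−1.69) = 0.18452; denominator = 1 + 21.132×0.18452 = 4.8992.
N = 841/4.8992 = 171.661.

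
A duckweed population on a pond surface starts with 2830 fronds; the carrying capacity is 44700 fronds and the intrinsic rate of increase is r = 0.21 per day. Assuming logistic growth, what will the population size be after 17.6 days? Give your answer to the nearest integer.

A = (K − N₀)/N₀ = (44700 − 2830)/2830 = 14.795.
N(t) = K/(1 + A·e^(−rt)) = 44700/(1 + 14.795×e^(−0.21×17.6)).
e^(−3.696) = 0.024823; denominator = 1 + 14.795×0.024823 = 1.3673.
N = 44700/1.3673 = 32693.3.

32693 fronds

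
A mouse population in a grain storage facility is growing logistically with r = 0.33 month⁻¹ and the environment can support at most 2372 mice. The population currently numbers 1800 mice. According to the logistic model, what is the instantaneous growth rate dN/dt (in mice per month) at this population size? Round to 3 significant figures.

dN/dt = rN(1 − N/K) = 0.33 × 1800 × (1 − 1800/2372).
1 − 1800/2372 = 0.24115; dN/dt = 0.33 × 1800 × 0.24115 = 143.24.

143 mice per month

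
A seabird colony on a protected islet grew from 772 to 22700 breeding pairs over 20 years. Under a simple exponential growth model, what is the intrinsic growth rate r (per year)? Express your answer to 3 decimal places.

From N(t) = N₀·e^(rt): e^(r·20) = 22700/772 = 29.404.
r·20 = ln(29.404) = 3.3811, so r = 3.3811/20 = 0.16906.

0.169 per year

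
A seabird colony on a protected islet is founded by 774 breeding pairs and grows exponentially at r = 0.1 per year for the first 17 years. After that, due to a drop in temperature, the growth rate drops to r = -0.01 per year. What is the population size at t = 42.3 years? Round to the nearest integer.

Phase 1: N(17) = 774·e^(0.1×17) = 774·e^1.7 = 4236.84.
Phase 2 runs for 42.3 − 17 = 25.3 years at r = -0.01.
N(42.3) = 4236.84·e^(-0.01×25.3) = 4236.84·e^-0.253 = 3289.77.

3290 breeding pairs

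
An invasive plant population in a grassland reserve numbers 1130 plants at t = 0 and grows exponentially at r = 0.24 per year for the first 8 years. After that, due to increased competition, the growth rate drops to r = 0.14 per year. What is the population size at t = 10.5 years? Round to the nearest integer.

Phase 1: N(8) = 1130·e^(0.24×8) = 1130·e^1.92 = 7707.68.
Phase 2 runs for 10.5 − 8 = 2.5 years at r = 0.14.
N(10.5) = 7707.68·e^(0.14×2.5) = 7707.68·e^0.35 = 10937.7.

10938 plants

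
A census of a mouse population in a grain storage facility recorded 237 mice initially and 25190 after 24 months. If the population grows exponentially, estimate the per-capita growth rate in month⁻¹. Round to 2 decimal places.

From N(t) = N₀·e^(rt): e^(r·24) = 25190/237 = 106.29.
r·24 = ln(106.29) = 4.6661, so r = 4.6661/24 = 0.19442.

0.19 per month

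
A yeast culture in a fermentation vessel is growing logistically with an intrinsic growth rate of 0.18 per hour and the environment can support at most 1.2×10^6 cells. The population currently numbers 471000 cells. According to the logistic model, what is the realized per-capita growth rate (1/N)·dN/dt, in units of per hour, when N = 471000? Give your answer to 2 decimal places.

0.11 per hour

(1/N)·dN/dt = r(1 − N/K) = 0.18 × (1 − 471000/1.2×10^6).
= 0.18 × 0.6075 = 0.10935.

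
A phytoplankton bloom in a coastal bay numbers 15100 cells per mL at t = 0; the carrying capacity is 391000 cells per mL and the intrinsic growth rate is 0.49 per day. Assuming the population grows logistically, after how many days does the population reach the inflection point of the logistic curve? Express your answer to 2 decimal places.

6.56 days

Logistic growth is fastest at N = K/2 = 195500.
A = (K − N₀)/N₀ = 24.894. Set K/(1 + A·e^(−rt)) = K/2 → A·e^(−rt) = 1.
e^(−0.49t) = 1/24.894 = 0.0401703, so t = ln(24.894)/0.49 = 3.2146/0.49 = 6.5605.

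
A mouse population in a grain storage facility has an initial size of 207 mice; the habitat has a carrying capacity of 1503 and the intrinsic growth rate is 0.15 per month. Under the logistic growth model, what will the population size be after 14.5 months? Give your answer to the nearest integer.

A = (K − N₀)/N₀ = (1503 − 207)/207 = 6.2609.
N(t) = K/(1 + A·e^(−rt)) = 1503/(1 + 6.2609×e^(−0.15×14.5)).
e^(−2.175) = 0.11361; denominator = 1 + 6.2609×0.11361 = 1.7113.
N = 1503/1.7113 = 878.287.

878 mice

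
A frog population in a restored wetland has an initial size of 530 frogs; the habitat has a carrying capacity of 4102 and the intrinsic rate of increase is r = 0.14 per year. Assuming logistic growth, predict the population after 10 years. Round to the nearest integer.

1541 frogs

A = (K − N₀)/N₀ = (4102 − 530)/530 = 6.7396.
N(t) = K/(1 + A·e^(−rt)) = 4102/(1 + 6.7396×e^(−0.14×10)).
e^(−1.4) = 0.2466; denominator = 1 + 6.7396×0.2466 = 2.662.
N = 4102/2.662 = 1540.96.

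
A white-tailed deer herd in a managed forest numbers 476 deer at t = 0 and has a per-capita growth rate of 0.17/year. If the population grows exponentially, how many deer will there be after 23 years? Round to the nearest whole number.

23752 deer

N(t) = N₀·e^(rt) = 476 × e^(0.17×23) = 476 × e^3.91.
e^3.91 ≈ 49.899, so N ≈ 476 × 49.899 = 23751.9.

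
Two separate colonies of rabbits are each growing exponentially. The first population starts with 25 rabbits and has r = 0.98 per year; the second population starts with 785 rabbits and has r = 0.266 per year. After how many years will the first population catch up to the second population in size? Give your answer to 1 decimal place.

4.8 years

Set 25·e^(0.98t) = 785·e^(0.266t).
e^((0.98 − 0.266)t) = 785/25 → e^(0.714·t) = 31.4.
0.714·t = ln(31.4) = 3.4468, so t = 3.4468/0.714 = 4.8275.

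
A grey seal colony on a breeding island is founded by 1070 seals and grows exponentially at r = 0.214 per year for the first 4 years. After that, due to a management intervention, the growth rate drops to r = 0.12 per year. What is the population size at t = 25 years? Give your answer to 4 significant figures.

31300 seals

Phase 1: N(4) = 1070·e^(0.214×4) = 1070·e^0.856 = 2518.49.
Phase 2 runs for 25 − 4 = 21 years at r = 0.12.
N(25) = 2518.49·e^(0.12×21) = 2518.49·e^2.52 = 31301.3.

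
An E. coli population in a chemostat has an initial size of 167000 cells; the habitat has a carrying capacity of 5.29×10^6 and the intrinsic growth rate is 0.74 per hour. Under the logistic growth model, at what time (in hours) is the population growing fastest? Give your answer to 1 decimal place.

4.6 hours

Logistic growth is fastest at N = K/2 = 2.645×10^6.
A = (K − N₀)/N₀ = 30.677. Set K/(1 + A·e^(−rt)) = K/2 → A·e^(−rt) = 1.
e^(−0.74t) = 1/30.677 = 0.0325981, so t = ln(30.677)/0.74 = 3.4235/0.74 = 4.6264.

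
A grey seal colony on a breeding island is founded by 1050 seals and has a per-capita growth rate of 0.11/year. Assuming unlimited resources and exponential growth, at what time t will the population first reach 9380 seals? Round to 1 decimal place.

19.9 years

Set N₀·e^(rt) = 9380: e^(0.11·t) = 9380/1050 = 8.9333.
0.11·t = ln(8.9333) = 2.1898, so t = 2.1898/0.11 = 19.907.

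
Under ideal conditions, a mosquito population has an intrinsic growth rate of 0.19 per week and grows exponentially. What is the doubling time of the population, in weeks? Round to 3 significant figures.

3.65 weeks

Doubling time t_d = ln(2)/r = 0.6931/0.19 = 3.6481.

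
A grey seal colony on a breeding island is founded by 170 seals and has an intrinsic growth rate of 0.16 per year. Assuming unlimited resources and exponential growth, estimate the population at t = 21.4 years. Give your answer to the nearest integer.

5218 seals

N(t) = N₀·e^(rt) = 170 × e^(0.16×21.4) = 170 × e^3.424.
e^3.424 ≈ 30.692, so N ≈ 170 × 30.692 = 5217.63.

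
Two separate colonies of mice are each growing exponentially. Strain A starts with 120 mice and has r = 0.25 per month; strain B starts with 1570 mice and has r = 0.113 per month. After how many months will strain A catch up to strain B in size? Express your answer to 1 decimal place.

Set 120·e^(0.25t) = 1570·e^(0.113t).
e^((0.25 − 0.113)t) = 1570/120 → e^(0.137·t) = 13.083.
0.137·t = ln(13.083) = 2.5713, so t = 2.5713/0.137 = 18.769.

18.8 months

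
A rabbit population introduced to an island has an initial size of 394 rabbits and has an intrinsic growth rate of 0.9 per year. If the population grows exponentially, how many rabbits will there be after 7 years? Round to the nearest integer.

N(t) = N₀·e^(rt) = 394 × e^(0.9×7) = 394 × e^6.3.
e^6.3 ≈ 544.57, so N ≈ 394 × 544.57 = 214561.

214561 rabbits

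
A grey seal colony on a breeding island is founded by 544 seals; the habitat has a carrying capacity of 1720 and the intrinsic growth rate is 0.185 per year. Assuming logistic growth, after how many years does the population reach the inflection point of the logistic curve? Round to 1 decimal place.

Logistic growth is fastest at N = K/2 = 860.
A = (K − N₀)/N₀ = 2.1618. Set K/(1 + A·e^(−rt)) = K/2 → A·e^(−rt) = 1.
e^(−0.185t) = 1/2.1618 = 0.462585, so t = ln(2.1618)/0.185 = 0.77092/0.185 = 4.1672.

4.2 years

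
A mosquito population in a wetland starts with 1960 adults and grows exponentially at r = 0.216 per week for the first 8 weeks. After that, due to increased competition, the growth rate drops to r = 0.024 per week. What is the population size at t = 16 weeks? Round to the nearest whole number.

13369 adults

Phase 1: N(8) = 1960·e^(0.216×8) = 1960·e^1.728 = 11033.6.
Phase 2 runs for 16 − 8 = 8 weeks at r = 0.024.
N(16) = 11033.6·e^(0.024×8) = 11033.6·e^0.192 = 13369.1.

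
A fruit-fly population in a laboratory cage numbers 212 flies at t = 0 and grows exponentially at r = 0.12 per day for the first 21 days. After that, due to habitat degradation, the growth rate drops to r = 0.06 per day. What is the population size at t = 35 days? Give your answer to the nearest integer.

Phase 1: N(21) = 212·e^(0.12×21) = 212·e^2.52 = 2634.86.
Phase 2 runs for 35 − 21 = 14 days at r = 0.06.
N(35) = 2634.86·e^(0.06×14) = 2634.86·e^0.84 = 6103.31.

6103 flies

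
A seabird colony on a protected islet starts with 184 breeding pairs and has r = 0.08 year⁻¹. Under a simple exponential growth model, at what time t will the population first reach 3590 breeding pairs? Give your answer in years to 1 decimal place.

37.1 years

Set N₀·e^(rt) = 3590: e^(0.08·t) = 3590/184 = 19.511.
0.08·t = ln(19.511) = 2.971, so t = 2.971/0.08 = 37.137.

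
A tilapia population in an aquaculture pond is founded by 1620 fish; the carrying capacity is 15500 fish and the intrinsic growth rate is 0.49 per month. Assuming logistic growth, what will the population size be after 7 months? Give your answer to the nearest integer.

A = (K − N₀)/N₀ = (15500 − 1620)/1620 = 8.5679.
N(t) = K/(1 + A·e^(−rt)) = 15500/(1 + 8.5679×e^(−0.49×7)).
e^(−3.43) = 0.032387; denominator = 1 + 8.5679×0.032387 = 1.2775.
N = 15500/1.2775 = 12133.2.

12133 fish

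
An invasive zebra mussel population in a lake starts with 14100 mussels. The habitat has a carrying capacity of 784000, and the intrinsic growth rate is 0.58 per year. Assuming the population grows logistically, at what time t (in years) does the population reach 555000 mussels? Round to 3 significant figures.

8.42 years

A = (K − N₀)/N₀ = (784000 − 14100)/14100 = 54.603.
Solve 784000/(1 + 54.603·e^(−0.58t)) = 555000: 1 + 54.603·e^(−0.58t) = 1.4126, so e^(−0.58t) = 0.00755661.
−0.58·t = ln(0.00755661) = -4.8853, so t = 4.8853/0.58 = 8.423.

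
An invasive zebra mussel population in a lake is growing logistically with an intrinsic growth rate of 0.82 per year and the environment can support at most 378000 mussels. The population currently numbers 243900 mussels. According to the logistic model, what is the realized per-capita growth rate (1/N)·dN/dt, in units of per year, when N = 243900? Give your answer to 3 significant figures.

0.291 per year

(1/N)·dN/dt = r(1 − N/K) = 0.82 × (1 − 243900/378000).
= 0.82 × 0.35476 = 0.2909.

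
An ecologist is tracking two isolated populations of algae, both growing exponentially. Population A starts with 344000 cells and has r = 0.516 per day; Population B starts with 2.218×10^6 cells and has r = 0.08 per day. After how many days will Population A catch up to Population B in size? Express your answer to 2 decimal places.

Set 344000·e^(0.516t) = 2.218×10^6·e^(0.08t).
e^((0.516 − 0.08)t) = 2.218×10^6/344000 → e^(0.436·t) = 6.4477.
0.436·t = ln(6.4477) = 1.8637, so t = 1.8637/0.436 = 4.2746.

4.27 days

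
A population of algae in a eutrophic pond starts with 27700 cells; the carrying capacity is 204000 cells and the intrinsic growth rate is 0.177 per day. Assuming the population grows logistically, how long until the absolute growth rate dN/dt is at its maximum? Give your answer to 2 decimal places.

Logistic growth is fastest at N = K/2 = 102000.
A = (K − N₀)/N₀ = 6.3646. Set K/(1 + A·e^(−rt)) = K/2 → A·e^(−rt) = 1.
e^(−0.177t) = 1/6.3646 = 0.157119, so t = ln(6.3646)/0.177 = 1.8508/0.177 = 10.456.

10.46 days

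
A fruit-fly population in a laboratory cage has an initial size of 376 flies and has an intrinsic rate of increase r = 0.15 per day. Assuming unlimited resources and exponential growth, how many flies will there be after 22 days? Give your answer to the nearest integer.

10194 flies

N(t) = N₀·e^(rt) = 376 × e^(0.15×22) = 376 × e^3.3.
e^3.3 ≈ 27.113, so N ≈ 376 × 27.113 = 10194.4.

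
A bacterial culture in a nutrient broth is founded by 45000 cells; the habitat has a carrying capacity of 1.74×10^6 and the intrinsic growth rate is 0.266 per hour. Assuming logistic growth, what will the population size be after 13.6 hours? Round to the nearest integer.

A = (K − N₀)/N₀ = (1.74×10^6 − 45000)/45000 = 37.667.
N(t) = K/(1 + A·e^(−rt)) = 1.74×10^6/(1 + 37.667×e^(−0.266×13.6)).
e^(−3.618) = 0.026847; denominator = 1 + 37.667×0.026847 = 2.0112.
N = 1.74×10^6/2.0112 = 865139.

865139 cells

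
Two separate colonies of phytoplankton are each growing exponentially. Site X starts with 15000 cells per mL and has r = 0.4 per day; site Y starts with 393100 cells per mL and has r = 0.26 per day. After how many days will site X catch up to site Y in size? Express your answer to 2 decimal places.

Set 15000·e^(0.4t) = 393100·e^(0.26t).
e^((0.4 − 0.26)t) = 393100/15000 → e^(0.14·t) = 26.207.
0.14·t = ln(26.207) = 3.266, so t = 3.266/0.14 = 23.329.

23.33 days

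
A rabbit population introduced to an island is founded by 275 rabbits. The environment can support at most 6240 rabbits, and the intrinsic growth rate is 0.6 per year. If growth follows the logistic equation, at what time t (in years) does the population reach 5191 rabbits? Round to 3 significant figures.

A = (K − N₀)/N₀ = (6240 − 275)/275 = 21.691.
Solve 6240/(1 + 21.691·e^(−0.6t)) = 5191: 1 + 21.691·e^(−0.6t) = 1.2021, so e^(−0.6t) = 0.00931637.
−0.6·t = ln(0.00931637) = -4.676, so t = 4.676/0.6 = 7.7933.

7.79 years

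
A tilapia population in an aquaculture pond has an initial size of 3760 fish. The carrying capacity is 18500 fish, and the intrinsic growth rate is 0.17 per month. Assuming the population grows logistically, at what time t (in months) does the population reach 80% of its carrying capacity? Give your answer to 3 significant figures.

16.2 months

A = (K − N₀)/N₀ = (18500 − 3760)/3760 = 3.9202.
Solve 18500/(1 + 3.9202·e^(−0.17t)) = 14800: 1 + 3.9202·e^(−0.17t) = 1.25, so e^(−0.17t) = 0.063772.
−0.17·t = ln(0.063772) = -2.7524, so t = 2.7524/0.17 = 16.191.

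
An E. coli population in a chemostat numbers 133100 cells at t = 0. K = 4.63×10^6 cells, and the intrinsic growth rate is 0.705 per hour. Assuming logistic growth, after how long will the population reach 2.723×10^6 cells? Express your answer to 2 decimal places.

A = (K − N₀)/N₀ = (4.63×10^6 − 133100)/133100 = 33.786.
Solve 4.63×10^6/(1 + 33.786·e^(−0.705t)) = 2.723×10^6: 1 + 33.786·e^(−0.705t) = 1.7003, so e^(−0.705t) = 0.0207285.
−0.705·t = ln(0.0207285) = -3.8762, so t = 3.8762/0.705 = 5.4982.

5.50 hours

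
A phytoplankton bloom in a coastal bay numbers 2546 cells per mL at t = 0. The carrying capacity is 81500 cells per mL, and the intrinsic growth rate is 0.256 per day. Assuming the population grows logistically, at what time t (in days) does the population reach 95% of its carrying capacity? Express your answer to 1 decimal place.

A = (K − N₀)/N₀ = (81500 − 2546)/2546 = 31.011.
Solve 81500/(1 + 31.011·e^(−0.256t)) = 77425: 1 + 31.011·e^(−0.256t) = 1.0526, so e^(−0.256t) = 0.00169719.
−0.256·t = ln(0.00169719) = -6.3788, so t = 6.3788/0.256 = 24.917.

24.9 days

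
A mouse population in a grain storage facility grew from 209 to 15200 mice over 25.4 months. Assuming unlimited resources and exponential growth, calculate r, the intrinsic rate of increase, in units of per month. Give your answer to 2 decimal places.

0.17 per month

From N(t) = N₀·e^(rt): e^(r·25.4) = 15200/209 = 72.727.
r·25.4 = ln(72.727) = 4.2867, so r = 4.2867/25.4 = 0.16877.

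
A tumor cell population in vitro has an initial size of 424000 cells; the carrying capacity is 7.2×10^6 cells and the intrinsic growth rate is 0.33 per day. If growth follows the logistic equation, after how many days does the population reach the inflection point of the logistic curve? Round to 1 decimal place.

8.4 days

Logistic growth is fastest at N = K/2 = 3.6×10^6.
A = (K − N₀)/N₀ = 15.981. Set K/(1 + A·e^(−rt)) = K/2 → A·e^(−rt) = 1.
e^(−0.33t) = 1/15.981 = 0.0625738, so t = ln(15.981)/0.33 = 2.7714/0.33 = 8.3982.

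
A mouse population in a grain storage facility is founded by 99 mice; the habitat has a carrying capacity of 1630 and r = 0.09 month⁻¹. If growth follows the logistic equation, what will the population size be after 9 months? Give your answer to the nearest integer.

A = (K − N₀)/N₀ = (1630 − 99)/99 = 15.465.
N(t) = K/(1 + A·e^(−rt)) = 1630/(1 + 15.465×e^(−0.09×9)).
e^(−0.81) = 0.44486; denominator = 1 + 15.465×0.44486 = 7.8796.
N = 1630/7.8796 = 206.864.

207 mice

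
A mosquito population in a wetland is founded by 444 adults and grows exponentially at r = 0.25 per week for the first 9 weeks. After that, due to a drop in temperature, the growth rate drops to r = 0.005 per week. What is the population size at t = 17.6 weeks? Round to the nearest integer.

4398 adults

Phase 1: N(9) = 444·e^(0.25×9) = 444·e^2.25 = 4212.55.
Phase 2 runs for 17.6 − 9 = 8.6 weeks at r = 0.005.
N(17.6) = 4212.55·e^(0.005×8.6) = 4212.55·e^0.043 = 4397.65.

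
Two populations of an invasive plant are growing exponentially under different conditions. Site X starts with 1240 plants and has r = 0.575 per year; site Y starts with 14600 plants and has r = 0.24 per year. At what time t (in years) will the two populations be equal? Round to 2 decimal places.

Set 1240·e^(0.575t) = 14600·e^(0.24t).
e^((0.575 − 0.24)t) = 14600/1240 → e^(0.335·t) = 11.774.
0.335·t = ln(11.774) = 2.4659, so t = 2.4659/0.335 = 7.3609.

7.36 years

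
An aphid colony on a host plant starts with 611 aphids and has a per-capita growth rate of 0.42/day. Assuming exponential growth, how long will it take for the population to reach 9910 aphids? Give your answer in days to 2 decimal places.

Set N₀·e^(rt) = 9910: e^(0.42·t) = 9910/611 = 16.219.
0.42·t = ln(16.219) = 2.7862, so t = 2.7862/0.42 = 6.6338.

6.63 days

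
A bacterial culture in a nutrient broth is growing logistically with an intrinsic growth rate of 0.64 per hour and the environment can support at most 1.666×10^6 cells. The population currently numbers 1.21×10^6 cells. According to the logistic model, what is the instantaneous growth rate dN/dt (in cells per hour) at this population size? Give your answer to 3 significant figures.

dN/dt = rN(1 − N/K) = 0.64 × 1.21×10^6 × (1 − 1.21×10^6/1.666×10^6).
1 − 1.21×10^6/1.666×10^6 = 0.27371; dN/dt = 0.64 × 1.21×10^6 × 0.27371 = 2.11961×10^5.

212000 cells per hour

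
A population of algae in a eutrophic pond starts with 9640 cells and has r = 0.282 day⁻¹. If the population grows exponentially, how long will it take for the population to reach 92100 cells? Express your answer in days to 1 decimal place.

Set N₀·e^(rt) = 92100: e^(0.282·t) = 92100/9640 = 9.5539.
0.282·t = ln(9.5539) = 2.257, so t = 2.257/0.282 = 8.0034.

8.0 days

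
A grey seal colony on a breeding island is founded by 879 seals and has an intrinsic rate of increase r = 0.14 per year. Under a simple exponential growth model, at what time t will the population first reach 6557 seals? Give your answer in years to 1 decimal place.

Set N₀·e^(rt) = 6557: e^(0.14·t) = 6557/879 = 7.4596.
0.14·t = ln(7.4596) = 2.0095, so t = 2.0095/0.14 = 14.354.

14.4 years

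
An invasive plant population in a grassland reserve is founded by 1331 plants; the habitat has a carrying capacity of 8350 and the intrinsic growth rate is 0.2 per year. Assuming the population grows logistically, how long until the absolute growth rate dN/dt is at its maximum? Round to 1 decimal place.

8.3 years

Logistic growth is fastest at N = K/2 = 4175.
A = (K − N₀)/N₀ = 5.2735. Set K/(1 + A·e^(−rt)) = K/2 → A·e^(−rt) = 1.
e^(−0.2t) = 1/5.2735 = 0.189628, so t = ln(5.2735)/0.2 = 1.6627/0.2 = 8.3135.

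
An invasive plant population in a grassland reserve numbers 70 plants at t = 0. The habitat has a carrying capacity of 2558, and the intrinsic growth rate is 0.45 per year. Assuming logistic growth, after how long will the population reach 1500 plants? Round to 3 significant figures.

8.71 years

A = (K − N₀)/N₀ = (2558 − 70)/70 = 35.543.
Solve 2558/(1 + 35.543·e^(−0.45t)) = 1500: 1 + 35.543·e^(−0.45t) = 1.7053, so e^(−0.45t) = 0.0198446.
−0.45·t = ln(0.0198446) = -3.9198, so t = 3.9198/0.45 = 8.7107.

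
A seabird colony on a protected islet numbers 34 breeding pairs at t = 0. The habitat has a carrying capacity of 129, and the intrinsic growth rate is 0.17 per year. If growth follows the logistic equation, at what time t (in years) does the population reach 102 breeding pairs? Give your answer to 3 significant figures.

13.9 years

A = (K − N₀)/N₀ = (129 − 34)/34 = 2.7941.
Solve 129/(1 + 2.7941·e^(−0.17t)) = 102: 1 + 2.7941·e^(−0.17t) = 1.2647, so e^(−0.17t) = 0.0947368.
−0.17·t = ln(0.0947368) = -2.3567, so t = 2.3567/0.17 = 13.863.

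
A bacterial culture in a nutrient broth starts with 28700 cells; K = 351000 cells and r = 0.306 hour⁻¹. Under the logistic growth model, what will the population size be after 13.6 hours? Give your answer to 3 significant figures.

A = (K − N₀)/N₀ = (351000 − 28700)/28700 = 11.23.
N(t) = K/(1 + A·e^(−rt)) = 351000/(1 + 11.23×e^(−0.306×13.6)).
e^(−4.162) = 0.015583; denominator = 1 + 11.23×0.015583 = 1.175.
N = 351000/1.175 = 298725.

299000 cells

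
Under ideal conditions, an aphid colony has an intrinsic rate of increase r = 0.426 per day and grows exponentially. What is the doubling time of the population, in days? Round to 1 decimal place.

1.6 days

Doubling time t_d = ln(2)/r = 0.6931/0.426 = 1.6271.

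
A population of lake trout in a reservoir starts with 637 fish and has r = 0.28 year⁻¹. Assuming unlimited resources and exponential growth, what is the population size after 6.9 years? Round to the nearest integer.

N(t) = N₀·e^(rt) = 637 × e^(0.28×6.9) = 637 × e^1.932.
e^1.932 ≈ 6.9033, so N ≈ 637 × 6.9033 = 4397.4.

4397 fish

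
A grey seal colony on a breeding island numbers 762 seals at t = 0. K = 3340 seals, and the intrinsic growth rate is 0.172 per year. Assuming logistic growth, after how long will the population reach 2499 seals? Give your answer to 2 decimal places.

A = (K − N₀)/N₀ = (3340 − 762)/762 = 3.3832.
Solve 3340/(1 + 3.3832·e^(−0.172t)) = 2499: 1 + 3.3832·e^(−0.172t) = 1.3365, so e^(−0.172t) = 0.0994722.
−0.172·t = ln(0.0994722) = -2.3079, so t = 2.3079/0.172 = 13.418.

13.42 years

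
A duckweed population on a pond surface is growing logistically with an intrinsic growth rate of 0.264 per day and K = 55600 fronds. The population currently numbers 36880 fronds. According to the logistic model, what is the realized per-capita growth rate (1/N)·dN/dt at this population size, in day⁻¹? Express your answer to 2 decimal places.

(1/N)·dN/dt = r(1 − N/K) = 0.264 × (1 − 36880/55600).
= 0.264 × 0.33669 = 0.088886.

0.09 per day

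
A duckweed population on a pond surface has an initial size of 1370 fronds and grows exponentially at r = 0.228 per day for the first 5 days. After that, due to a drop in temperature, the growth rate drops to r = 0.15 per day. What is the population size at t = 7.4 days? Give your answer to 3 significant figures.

6140 fronds

Phase 1: N(5) = 1370·e^(0.228×5) = 1370·e^1.14 = 4283.67.
Phase 2 runs for 7.4 − 5 = 2.4 days at r = 0.15.
N(7.4) = 4283.67·e^(0.15×2.4) = 4283.67·e^0.36 = 6139.91.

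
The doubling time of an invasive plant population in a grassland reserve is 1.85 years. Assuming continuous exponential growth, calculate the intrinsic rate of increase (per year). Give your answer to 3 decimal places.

r = ln(2)/t_d = 0.6931/1.85 = 0.37467.

0.375 per year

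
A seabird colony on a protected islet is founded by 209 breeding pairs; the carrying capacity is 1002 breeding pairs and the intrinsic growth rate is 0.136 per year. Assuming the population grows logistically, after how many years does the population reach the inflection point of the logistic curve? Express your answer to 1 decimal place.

9.8 years

Logistic growth is fastest at N = K/2 = 501.
A = (K − N₀)/N₀ = 3.7943. Set K/(1 + A·e^(−rt)) = K/2 → A·e^(−rt) = 1.
e^(−0.136t) = 1/3.7943 = 0.263556, so t = ln(3.7943)/0.136 = 1.3335/0.136 = 9.8051.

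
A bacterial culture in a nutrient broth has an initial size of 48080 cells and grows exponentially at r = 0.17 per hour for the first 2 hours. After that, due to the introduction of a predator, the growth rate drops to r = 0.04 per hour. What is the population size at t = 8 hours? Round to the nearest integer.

85873 cells

Phase 1: N(2) = 48080·e^(0.17×2) = 48080·e^0.34 = 67549.9.
Phase 2 runs for 8 − 2 = 6 hours at r = 0.04.
N(8) = 67549.9·e^(0.04×6) = 67549.9·e^0.24 = 85872.7.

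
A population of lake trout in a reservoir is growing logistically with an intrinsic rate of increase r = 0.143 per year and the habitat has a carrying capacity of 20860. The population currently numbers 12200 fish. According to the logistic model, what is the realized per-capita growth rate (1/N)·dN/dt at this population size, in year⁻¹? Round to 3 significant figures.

(1/N)·dN/dt = r(1 − N/K) = 0.143 × (1 − 12200/20860).
= 0.143 × 0.41515 = 0.059366.

0.0594 per year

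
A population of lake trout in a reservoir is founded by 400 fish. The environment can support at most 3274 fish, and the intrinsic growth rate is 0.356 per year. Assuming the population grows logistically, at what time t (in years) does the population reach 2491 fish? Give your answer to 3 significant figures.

A = (K − N₀)/N₀ = (3274 − 400)/400 = 7.185.
Solve 3274/(1 + 7.185·e^(−0.356t)) = 2491: 1 + 7.185·e^(−0.356t) = 1.3143, so e^(−0.356t) = 0.0437483.
−0.356·t = ln(0.0437483) = -3.1293, so t = 3.1293/0.356 = 8.7902.

8.79 years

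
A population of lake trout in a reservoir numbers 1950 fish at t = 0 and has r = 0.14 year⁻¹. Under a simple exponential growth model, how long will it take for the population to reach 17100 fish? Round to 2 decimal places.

Set N₀·e^(rt) = 17100: e^(0.14·t) = 17100/1950 = 8.7692.
0.14·t = ln(8.7692) = 2.1712, so t = 2.1712/0.14 = 15.509.

15.51 years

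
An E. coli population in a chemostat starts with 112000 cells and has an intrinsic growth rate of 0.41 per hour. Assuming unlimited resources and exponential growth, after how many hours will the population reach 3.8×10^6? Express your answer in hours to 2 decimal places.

8.60 hours

Set N₀·e^(rt) = 3.8×10^6: e^(0.41·t) = 3.8×10^6/112000 = 33.929.
0.41·t = ln(33.929) = 3.5243, so t = 3.5243/0.41 = 8.5957.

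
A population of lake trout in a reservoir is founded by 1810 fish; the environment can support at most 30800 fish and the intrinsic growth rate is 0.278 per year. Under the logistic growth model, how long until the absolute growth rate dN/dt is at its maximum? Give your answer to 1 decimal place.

Logistic growth is fastest at N = K/2 = 15400.
A = (K − N₀)/N₀ = 16.017. Set K/(1 + A·e^(−rt)) = K/2 → A·e^(−rt) = 1.
e^(−0.278t) = 1/16.017 = 0.0624353, so t = ln(16.017)/0.278 = 2.7736/0.278 = 9.9771.

10.0 years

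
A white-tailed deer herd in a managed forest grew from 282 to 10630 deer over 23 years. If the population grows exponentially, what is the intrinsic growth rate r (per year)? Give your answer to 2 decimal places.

0.16 per year

From N(t) = N₀·e^(rt): e^(r·23) = 10630/282 = 37.695.
r·23 = ln(37.695) = 3.6295, so r = 3.6295/23 = 0.15781.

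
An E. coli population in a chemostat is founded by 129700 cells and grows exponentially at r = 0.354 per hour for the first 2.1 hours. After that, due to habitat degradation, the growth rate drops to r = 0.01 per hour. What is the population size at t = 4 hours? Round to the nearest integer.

278001 cells

Phase 1: N(2.1) = 129700·e^(0.354×2.1) = 129700·e^0.7434 = 272769.
Phase 2 runs for 4 − 2.1 = 1.9 hours at r = 0.01.
N(4) = 272769·e^(0.01×1.9) = 272769·e^0.019 = 278001.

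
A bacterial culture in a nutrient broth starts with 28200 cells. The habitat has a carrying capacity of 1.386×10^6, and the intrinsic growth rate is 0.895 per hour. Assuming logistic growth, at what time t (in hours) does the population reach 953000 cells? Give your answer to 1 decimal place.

A = (K − N₀)/N₀ = (1.386×10^6 − 28200)/28200 = 48.149.
Solve 1.386×10^6/(1 + 48.149·e^(−0.895t)) = 953000: 1 + 48.149·e^(−0.895t) = 1.4544, so e^(−0.895t) = 0.00943644.
−0.895·t = ln(0.00943644) = -4.6632, so t = 4.6632/0.895 = 5.2103.

5.2 hours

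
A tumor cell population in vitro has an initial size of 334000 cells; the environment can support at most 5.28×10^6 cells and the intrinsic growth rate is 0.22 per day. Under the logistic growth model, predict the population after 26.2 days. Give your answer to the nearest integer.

A = (K − N₀)/N₀ = (5.28×10^6 − 334000)/334000 = 14.808.
N(t) = K/(1 + A·e^(−rt)) = 5.28×10^6/(1 + 14.808×e^(−0.22×26.2)).
e^(−5.764) = 0.0031385; denominator = 1 + 14.808×0.0031385 = 1.0465.
N = 5.28×10^6/1.0465 = 5.045502×10^6.

5045502 cells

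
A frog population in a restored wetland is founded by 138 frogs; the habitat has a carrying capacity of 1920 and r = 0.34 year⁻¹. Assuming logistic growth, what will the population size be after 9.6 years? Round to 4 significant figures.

A = (K − N₀)/N₀ = (1920 − 138)/138 = 12.913.
N(t) = K/(1 + A·e^(−rt)) = 1920/(1 + 12.913×e^(−0.34×9.6)).
e^(−3.264) = 0.038235; denominator = 1 + 12.913×0.038235 = 1.4937.
N = 1920/1.4937 = 1285.37.

1285 frogs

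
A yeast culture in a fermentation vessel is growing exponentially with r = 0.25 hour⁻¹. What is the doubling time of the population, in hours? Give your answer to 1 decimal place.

Doubling time t_d = ln(2)/r = 0.6931/0.25 = 2.7726.

2.8 hours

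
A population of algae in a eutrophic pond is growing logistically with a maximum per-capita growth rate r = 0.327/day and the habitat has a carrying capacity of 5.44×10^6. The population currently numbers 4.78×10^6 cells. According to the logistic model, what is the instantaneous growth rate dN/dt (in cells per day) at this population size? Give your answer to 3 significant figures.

dN/dt = rN(1 − N/K) = 0.327 × 4.78×10^6 × (1 − 4.78×10^6/5.44×10^6).
1 − 4.78×10^6/5.44×10^6 = 0.12132; dN/dt = 0.327 × 4.78×10^6 × 0.12132 = 1.89636×10^5.

190000 cells per day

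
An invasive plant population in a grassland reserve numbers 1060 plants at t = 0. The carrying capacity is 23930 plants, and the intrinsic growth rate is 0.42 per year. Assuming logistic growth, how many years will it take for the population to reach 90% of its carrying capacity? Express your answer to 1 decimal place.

A = (K − N₀)/N₀ = (23930 − 1060)/1060 = 21.575.
Solve 23930/(1 + 21.575·e^(−0.42t)) = 21537: 1 + 21.575·e^(−0.42t) = 1.1111, so e^(−0.42t) = 0.00514988.
−0.42·t = ln(0.00514988) = -5.2688, so t = 5.2688/0.42 = 12.545.

12.5 years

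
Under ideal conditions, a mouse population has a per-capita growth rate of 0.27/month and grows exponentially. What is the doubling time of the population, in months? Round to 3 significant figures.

Doubling time t_d = ln(2)/r = 0.6931/0.27 = 2.5672.

2.57 months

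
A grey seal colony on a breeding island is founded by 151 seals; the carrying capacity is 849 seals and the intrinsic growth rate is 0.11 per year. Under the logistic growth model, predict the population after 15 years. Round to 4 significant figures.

449.7 seals

A = (K − N₀)/N₀ = (849 − 151)/151 = 4.6225.
N(t) = K/(1 + A·e^(−rt)) = 849/(1 + 4.6225×e^(−0.11×15)).
e^(−1.65) = 0.19205; denominator = 1 + 4.6225×0.19205 = 1.8878.
N = 849/1.8878 = 449.741.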